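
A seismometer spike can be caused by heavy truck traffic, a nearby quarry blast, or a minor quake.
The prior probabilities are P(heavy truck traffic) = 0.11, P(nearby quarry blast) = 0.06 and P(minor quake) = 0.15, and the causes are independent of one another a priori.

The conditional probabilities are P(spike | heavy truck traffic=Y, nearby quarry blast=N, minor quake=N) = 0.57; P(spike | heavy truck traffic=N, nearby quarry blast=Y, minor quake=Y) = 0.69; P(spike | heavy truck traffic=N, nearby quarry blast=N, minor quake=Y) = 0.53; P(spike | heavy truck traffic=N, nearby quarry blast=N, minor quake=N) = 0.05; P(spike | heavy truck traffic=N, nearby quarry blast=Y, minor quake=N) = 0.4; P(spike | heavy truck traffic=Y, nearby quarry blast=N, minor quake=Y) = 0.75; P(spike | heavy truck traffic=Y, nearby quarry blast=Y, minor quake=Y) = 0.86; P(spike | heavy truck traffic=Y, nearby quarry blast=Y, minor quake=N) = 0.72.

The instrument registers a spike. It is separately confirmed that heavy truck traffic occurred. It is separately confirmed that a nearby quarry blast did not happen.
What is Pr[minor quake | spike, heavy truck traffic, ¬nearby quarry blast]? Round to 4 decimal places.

Numerator (weight on configurations with minor quake): 0.75·0.15 = 0.112500
The normalizing constant is 0.57·0.85 + 0.75·0.15 = 0.597000
P(minor quake | spike, heavy truck traffic, ¬nearby quarry blast) = 0.112500/0.597000 ≈ 0.1884

Pr[minor quake | spike, heavy truck traffic, ¬nearby quarry blast] ≈ 0.1884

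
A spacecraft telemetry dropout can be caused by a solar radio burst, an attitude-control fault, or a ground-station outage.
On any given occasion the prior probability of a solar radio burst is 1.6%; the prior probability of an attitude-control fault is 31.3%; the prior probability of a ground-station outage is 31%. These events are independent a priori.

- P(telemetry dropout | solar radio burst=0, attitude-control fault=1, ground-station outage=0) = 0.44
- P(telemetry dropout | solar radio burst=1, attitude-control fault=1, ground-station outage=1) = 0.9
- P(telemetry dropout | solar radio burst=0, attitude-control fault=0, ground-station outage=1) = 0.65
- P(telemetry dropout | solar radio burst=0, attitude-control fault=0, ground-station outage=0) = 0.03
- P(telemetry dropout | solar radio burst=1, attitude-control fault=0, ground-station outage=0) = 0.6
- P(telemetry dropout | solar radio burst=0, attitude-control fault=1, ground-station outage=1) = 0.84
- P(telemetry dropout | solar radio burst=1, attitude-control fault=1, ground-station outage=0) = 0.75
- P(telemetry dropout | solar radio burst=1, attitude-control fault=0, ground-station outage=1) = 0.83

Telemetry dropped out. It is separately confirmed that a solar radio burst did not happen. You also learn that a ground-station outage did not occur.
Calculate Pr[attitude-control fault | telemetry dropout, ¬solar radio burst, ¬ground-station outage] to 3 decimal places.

By total probability over both values of attitude-control fault:
  P(telemetry dropout | ¬solar radio burst, ¬ground-station outage) = 0.03·0.687 + 0.44·0.313
        = 0.020610 + 0.137720 = 0.158330
Keeping only the attitude-control fault-present terms gives 0.137720, so
  P(attitude-control fault | telemetry dropout, ¬solar radio burst, ¬ground-station outage) = 0.137720 / 0.158330 ≈ 0.870

Pr[attitude-control fault | telemetry dropout, ¬solar radio burst, ¬ground-station outage] ≈ 0.870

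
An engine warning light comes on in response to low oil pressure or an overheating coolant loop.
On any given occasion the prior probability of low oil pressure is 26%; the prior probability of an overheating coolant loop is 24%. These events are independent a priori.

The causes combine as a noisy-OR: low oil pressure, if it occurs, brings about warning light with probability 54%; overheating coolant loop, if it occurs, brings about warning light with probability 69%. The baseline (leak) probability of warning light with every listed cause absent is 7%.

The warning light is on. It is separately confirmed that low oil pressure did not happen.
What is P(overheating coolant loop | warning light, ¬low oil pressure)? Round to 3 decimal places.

P(overheating coolant loop | warning light, ¬low oil pressure) ≈ 0.763

Under noisy-OR, P(warning light | causes) = 1 − (1−0.07)·∏(1−qᵢ) over the active causes.
P(warning light | ¬low oil pressure) = 0.07·0.76 + 0.7117·0.24 = 0.053200 + 0.170808 = 0.224008
The overheating coolant loop-present share is 0.7117·0.24 = 0.170808.
Hence the posterior is 0.170808/0.224008 ≈ 0.763.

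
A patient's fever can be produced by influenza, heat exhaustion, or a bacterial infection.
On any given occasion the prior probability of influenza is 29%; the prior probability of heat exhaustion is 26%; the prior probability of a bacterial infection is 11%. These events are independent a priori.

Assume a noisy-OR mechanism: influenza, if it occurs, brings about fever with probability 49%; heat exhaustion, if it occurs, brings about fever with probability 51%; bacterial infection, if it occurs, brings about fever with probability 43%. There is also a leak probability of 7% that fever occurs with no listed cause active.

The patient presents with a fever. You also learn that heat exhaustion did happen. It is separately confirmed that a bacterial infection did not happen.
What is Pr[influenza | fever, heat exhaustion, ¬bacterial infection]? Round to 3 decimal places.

Under noisy-OR, P(fever | causes) = 1 − (1−0.07)·∏(1−qᵢ) over the active causes.
For the numerator, keep only influenza=true terms: 0.767593·0.29 = 0.222602
Normalizer over all consistent configurations: 0.5443·0.71 + 0.767593·0.29 = 0.609055
Posterior = 0.222602 / 0.609055 ≈ 0.365

Pr[influenza | fever, heat exhaustion, ¬bacterial infection] ≈ 0.365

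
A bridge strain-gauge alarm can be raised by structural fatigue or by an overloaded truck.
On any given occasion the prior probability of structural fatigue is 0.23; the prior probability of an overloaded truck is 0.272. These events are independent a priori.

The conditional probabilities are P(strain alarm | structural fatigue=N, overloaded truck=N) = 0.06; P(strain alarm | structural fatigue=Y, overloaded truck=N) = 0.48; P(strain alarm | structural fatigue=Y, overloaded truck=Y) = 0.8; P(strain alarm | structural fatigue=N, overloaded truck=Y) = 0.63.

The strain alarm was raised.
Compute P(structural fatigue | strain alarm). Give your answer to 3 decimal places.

For the numerator, keep only structural fatigue=true terms: 0.080371 + 0.050048 = 0.130419
The normalizing constant is 0.06·0.77·0.728 + 0.63·0.77·0.272 + 0.48·0.23·0.728 + 0.8·0.23·0.272 = 0.296000
Posterior = 0.130419 / 0.296000 ≈ 0.441

P(structural fatigue | strain alarm) ≈ 0.441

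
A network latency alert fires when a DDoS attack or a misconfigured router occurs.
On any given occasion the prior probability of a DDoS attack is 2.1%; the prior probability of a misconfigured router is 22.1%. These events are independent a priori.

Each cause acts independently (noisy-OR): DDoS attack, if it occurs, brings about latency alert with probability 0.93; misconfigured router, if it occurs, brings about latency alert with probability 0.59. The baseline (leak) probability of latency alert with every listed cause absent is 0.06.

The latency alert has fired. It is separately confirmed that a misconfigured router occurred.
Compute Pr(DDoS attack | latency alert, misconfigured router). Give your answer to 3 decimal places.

Under noisy-OR, P(latency alert | causes) = 1 − (1−0.06)·∏(1−qᵢ) over the active causes.
Numerator (weight on configurations with DDoS attack): 0.973022×0.021 = 0.020433
Denominator P(latency alert | misconfigured router): 0.6146×0.979 + 0.973022×0.021 = 0.622126
Posterior = 0.020433 / 0.622126 ≈ 0.033

Pr(DDoS attack | latency alert, misconfigured router) ≈ 0.033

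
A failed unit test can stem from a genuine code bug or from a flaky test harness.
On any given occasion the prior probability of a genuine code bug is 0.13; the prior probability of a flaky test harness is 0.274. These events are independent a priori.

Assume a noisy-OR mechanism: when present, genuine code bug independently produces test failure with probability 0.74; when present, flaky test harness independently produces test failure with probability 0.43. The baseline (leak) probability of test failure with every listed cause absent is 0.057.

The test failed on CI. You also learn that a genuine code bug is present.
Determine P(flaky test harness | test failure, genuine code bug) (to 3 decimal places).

Under noisy-OR, P(test failure | causes) = 1 − (1−0.057)·∏(1−qᵢ) over the active causes.
P(test failure | genuine code bug) = 0.75482×0.726 + 0.860247×0.274 = 0.547999 + 0.235708 = 0.783707
The flaky test harness-present share is 0.860247×0.274 = 0.235708.
P(flaky test harness | test failure, genuine code bug) = 0.235708 / 0.783707 ≈ 0.301

P(flaky test harness | test failure, genuine code bug) ≈ 0.301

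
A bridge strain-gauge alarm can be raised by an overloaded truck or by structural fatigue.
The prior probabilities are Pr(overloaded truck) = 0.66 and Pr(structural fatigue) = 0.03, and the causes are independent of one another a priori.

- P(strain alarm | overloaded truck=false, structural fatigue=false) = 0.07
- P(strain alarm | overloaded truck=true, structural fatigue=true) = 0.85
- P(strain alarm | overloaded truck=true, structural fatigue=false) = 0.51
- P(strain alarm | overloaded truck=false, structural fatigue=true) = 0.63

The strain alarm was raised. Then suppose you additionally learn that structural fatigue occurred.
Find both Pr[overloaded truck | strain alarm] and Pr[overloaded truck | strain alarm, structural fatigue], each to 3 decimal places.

Pr[overloaded truck | strain alarm] ≈ 0.921; Pr[overloaded truck | strain alarm, structural fatigue] ≈ 0.724

P(strain alarm) = 0.07*0.34*0.97 + 0.63*0.34*0.03 + 0.51*0.66*0.97 + 0.85*0.66*0.03 = 0.023086 + 0.006426 + 0.326502 + 0.016830 = 0.372844
Restricting to configurations with overloaded truck present: 0.326502 + 0.016830 = 0.343332.
P(overloaded truck | strain alarm) = 0.343332 / 0.372844 ≈ 0.921

With the extra evidence:
For the numerator, keep only overloaded truck=true terms: 0.85×0.66 = 0.561000
Denominator P(strain alarm | structural fatigue): 0.63×0.34 + 0.85×0.66 = 0.775200
P(overloaded truck | strain alarm, structural fatigue) = 0.561000/0.775200 ≈ 0.724
The drop from 0.921 to 0.724 is the explaining-away (discounting) effect.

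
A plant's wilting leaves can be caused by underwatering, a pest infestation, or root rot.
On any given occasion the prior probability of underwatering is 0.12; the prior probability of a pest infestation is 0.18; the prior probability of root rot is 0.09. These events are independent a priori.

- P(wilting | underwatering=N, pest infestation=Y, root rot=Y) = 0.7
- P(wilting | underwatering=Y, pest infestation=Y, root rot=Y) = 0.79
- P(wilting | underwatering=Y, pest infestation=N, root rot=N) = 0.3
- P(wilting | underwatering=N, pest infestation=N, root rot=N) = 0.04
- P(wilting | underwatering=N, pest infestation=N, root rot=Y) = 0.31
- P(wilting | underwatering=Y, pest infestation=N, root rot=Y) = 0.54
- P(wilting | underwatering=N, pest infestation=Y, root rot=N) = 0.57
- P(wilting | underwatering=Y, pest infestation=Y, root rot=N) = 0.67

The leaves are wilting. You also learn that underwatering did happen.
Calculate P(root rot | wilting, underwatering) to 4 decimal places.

P(root rot | wilting, underwatering) ≈ 0.1363

P(wilting | underwatering) = 0.3×0.82×0.91 + 0.54×0.82×0.09 + 0.67×0.18×0.91 + 0.79×0.18×0.09 = 0.223860 + 0.039852 + 0.109746 + 0.012798 = 0.386256
Restricting to configurations with root rot present: 0.039852 + 0.012798 = 0.052650.
So P(root rot | wilting, underwatering) = 0.052650/0.386256 ≈ 0.1363.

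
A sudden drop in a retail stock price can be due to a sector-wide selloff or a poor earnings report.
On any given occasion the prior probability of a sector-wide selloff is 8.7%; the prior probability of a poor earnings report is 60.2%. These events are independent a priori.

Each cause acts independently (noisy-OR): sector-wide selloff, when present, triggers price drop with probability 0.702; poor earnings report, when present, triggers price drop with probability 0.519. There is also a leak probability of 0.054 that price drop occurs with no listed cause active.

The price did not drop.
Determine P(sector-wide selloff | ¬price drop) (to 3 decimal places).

Under noisy-OR, P(price drop | causes) = 1 − (1−0.054)·∏(1−qᵢ) over the active causes.
Numerator (weight on configurations with sector-wide selloff): 0.009761 + 0.007102 = 0.016863
The normalizing constant is 0.946×0.913×0.398 + 0.455026×0.913×0.602 + 0.281908×0.087×0.398 + 0.135598×0.087×0.602 = 0.610709
Posterior = 0.016863 / 0.610709 ≈ 0.028

P(sector-wide selloff | ¬price drop) ≈ 0.028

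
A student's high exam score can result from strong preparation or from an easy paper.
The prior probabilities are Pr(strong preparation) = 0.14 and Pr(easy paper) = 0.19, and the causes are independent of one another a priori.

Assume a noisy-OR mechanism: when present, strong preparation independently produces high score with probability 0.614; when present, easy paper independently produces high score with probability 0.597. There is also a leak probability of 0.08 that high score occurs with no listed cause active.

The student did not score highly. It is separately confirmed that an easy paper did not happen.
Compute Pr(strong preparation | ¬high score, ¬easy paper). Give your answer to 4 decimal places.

Pr(strong preparation | ¬high score, ¬easy paper) ≈ 0.0591

Under noisy-OR, P(high score | causes) = 1 − (1−0.08)·∏(1−qᵢ) over the active causes.
Sum P(¬high score|·) weighted by the priors over both values of strong preparation:
  P(¬high score | ¬easy paper) = 0.92×0.86 + 0.35512×0.14
        = 0.791200 + 0.049717 = 0.840917
Keeping only the strong preparation-present terms gives 0.049717, so
  P(strong preparation | ¬high score, ¬easy paper) = 0.049717 / 0.840917 ≈ 0.0591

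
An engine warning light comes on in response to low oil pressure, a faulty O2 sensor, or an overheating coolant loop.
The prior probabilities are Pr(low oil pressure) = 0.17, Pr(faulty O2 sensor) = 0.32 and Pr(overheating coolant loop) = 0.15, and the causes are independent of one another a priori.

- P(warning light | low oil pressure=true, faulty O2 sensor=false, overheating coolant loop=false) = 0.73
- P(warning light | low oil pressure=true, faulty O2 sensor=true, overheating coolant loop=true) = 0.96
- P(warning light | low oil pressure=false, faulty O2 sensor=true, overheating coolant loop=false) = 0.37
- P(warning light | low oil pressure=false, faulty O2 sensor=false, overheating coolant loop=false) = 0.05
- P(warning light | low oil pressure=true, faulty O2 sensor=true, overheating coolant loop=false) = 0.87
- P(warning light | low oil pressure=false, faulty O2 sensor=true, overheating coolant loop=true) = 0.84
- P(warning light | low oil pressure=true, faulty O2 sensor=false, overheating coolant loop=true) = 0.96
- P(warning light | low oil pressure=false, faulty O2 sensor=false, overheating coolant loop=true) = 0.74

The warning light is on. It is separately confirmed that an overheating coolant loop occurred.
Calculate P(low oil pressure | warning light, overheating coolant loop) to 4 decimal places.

P(low oil pressure | warning light, overheating coolant loop) ≈ 0.2030

P(warning light | overheating coolant loop) = 0.74×0.83×0.68 + 0.84×0.83×0.32 + 0.96×0.17×0.68 + 0.96×0.17×0.32 = 0.417656 + 0.223104 + 0.110976 + 0.052224 = 0.803960
Of this, 0.163200 comes from 0.110976 + 0.052224 (the low oil pressure=true cases).
P(low oil pressure | warning light, overheating coolant loop) = 0.163200 / 0.803960 ≈ 0.2030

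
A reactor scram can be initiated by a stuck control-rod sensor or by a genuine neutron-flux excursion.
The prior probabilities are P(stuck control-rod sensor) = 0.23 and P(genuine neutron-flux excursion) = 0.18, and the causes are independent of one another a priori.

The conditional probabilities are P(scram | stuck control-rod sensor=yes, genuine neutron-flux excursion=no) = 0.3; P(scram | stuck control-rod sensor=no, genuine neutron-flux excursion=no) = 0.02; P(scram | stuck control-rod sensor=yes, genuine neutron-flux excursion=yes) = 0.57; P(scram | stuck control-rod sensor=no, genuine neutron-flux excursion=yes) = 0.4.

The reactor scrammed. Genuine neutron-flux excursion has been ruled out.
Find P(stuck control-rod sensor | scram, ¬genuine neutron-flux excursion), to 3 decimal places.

Sum P(scram|·) weighted by the priors over both values of stuck control-rod sensor:
  P(scram | ¬genuine neutron-flux excursion) = 0.02*0.77 + 0.3*0.23
        = 0.015400 + 0.069000 = 0.084400
The terms with stuck control-rod sensor present sum to 0.069000, so
  P(stuck control-rod sensor | scram, ¬genuine neutron-flux excursion) = 0.069000 / 0.084400 ≈ 0.818

P(stuck control-rod sensor | scram, ¬genuine neutron-flux excursion) ≈ 0.818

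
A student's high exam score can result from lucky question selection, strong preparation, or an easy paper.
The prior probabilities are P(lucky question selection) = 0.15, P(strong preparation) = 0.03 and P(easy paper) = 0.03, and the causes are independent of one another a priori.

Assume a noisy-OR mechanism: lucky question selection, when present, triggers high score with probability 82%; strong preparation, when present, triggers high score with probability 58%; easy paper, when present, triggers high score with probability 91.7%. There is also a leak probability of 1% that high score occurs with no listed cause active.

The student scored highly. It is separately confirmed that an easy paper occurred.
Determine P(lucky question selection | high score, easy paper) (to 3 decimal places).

Under noisy-OR, P(high score | causes) = 1 − (1−0.01)·∏(1−qᵢ) over the active causes.
P(high score | easy paper) = 0.91783·0.85·0.97 + 0.965489·0.85·0.03 + 0.985209·0.15·0.97 + 0.993788·0.15·0.03 = 0.756751 + 0.024620 + 0.143348 + 0.004472 = 0.929191
Restricting to configurations with lucky question selection present: 0.143348 + 0.004472 = 0.147820.
Hence the posterior is 0.147820/0.929191 ≈ 0.159.

P(lucky question selection | high score, easy paper) ≈ 0.159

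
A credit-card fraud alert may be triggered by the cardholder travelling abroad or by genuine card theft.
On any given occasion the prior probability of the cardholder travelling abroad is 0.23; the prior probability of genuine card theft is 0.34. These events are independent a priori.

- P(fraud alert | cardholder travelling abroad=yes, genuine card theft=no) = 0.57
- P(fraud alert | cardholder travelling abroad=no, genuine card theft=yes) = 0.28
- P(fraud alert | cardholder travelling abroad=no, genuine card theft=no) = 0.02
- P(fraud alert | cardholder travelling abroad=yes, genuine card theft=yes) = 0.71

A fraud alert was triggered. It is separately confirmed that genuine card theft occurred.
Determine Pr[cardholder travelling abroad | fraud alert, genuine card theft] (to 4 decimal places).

Enumerate both values of cardholder travelling abroad and weight by the priors:
  P(fraud alert | genuine card theft) = 0.28*0.77 + 0.71*0.23
        = 0.215600 + 0.163300 = 0.378900
Keeping only the cardholder travelling abroad-present terms gives 0.163300, so
  P(cardholder travelling abroad | fraud alert, genuine card theft) = 0.163300 / 0.378900 ≈ 0.4310

Pr[cardholder travelling abroad | fraud alert, genuine card theft] ≈ 0.4310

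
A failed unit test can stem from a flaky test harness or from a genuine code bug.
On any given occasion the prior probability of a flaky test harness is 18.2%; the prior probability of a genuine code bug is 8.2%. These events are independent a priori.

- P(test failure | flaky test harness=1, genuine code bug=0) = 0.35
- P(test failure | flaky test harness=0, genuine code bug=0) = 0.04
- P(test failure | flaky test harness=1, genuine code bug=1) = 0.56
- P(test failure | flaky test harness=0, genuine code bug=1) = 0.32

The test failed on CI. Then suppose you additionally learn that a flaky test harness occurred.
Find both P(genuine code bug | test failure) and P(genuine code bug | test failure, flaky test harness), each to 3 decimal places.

Enumerate the 4 (flaky test harness, genuine code bug) configurations and weight by the priors:
  P(test failure) = 0.04×0.818×0.918 + 0.32×0.818×0.082 + 0.35×0.182×0.918 + 0.56×0.182×0.082
        = 0.030037 + 0.021464 + 0.058477 + 0.008357 = 0.118335
Configurations with genuine code bug contribute 0.029821, so
  P(genuine code bug | test failure) = 0.029821 / 0.118335 ≈ 0.252

Now also conditioning on flaky test harness=true:
Weight on genuine code bug=true, given the evidence: 0.56×0.082 = 0.045920
Denominator P(test failure | flaky test harness): 0.35×0.918 + 0.56×0.082 = 0.367220
P(genuine code bug | test failure, flaky test harness) = 0.045920/0.367220 ≈ 0.125
This is intercausal reasoning (explaining away): once flaky test harness accounts for the test failure, genuine code bug becomes less likely.

P(genuine code bug | test failure) ≈ 0.252; P(genuine code bug | test failure, flaky test harness) ≈ 0.125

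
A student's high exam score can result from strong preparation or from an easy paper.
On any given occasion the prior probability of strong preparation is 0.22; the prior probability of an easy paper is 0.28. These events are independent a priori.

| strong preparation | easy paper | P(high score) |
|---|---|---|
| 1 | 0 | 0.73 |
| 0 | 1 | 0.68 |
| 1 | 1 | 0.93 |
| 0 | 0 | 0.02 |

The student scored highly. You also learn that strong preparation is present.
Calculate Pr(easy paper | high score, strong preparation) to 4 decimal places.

P(high score | strong preparation) = 0.73·0.72 + 0.93·0.28 = 0.525600 + 0.260400 = 0.786000
Of this, 0.260400 comes from 0.93·0.28 (the easy paper=true cases).
So P(easy paper | high score, strong preparation) = 0.260400/0.786000 ≈ 0.3313.

Pr(easy paper | high score, strong preparation) ≈ 0.3313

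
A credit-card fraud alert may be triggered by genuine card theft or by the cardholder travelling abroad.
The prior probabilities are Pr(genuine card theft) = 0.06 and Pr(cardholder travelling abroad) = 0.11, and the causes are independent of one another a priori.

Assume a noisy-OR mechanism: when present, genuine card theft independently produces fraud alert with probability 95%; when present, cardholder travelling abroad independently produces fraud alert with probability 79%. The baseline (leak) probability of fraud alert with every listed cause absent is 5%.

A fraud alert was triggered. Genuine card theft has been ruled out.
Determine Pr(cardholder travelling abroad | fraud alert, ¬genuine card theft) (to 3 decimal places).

Under noisy-OR, P(fraud alert | causes) = 1 − (1−0.05)·∏(1−qᵢ) over the active causes.
Numerator (weight on configurations with cardholder travelling abroad): 0.8005*0.11 = 0.088055
Denominator P(fraud alert | ¬genuine card theft): 0.05*0.89 + 0.8005*0.11 = 0.132555
P(cardholder travelling abroad | fraud alert, ¬genuine card theft) = 0.088055/0.132555 ≈ 0.664

Pr(cardholder travelling abroad | fraud alert, ¬genuine card theft) ≈ 0.664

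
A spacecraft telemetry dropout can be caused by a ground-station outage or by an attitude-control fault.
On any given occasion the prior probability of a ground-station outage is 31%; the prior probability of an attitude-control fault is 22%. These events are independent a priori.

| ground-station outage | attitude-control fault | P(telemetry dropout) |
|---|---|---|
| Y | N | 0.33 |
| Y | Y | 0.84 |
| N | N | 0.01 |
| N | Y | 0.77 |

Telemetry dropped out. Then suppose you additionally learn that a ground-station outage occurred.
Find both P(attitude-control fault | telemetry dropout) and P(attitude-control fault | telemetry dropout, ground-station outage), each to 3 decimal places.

P(attitude-control fault | telemetry dropout) ≈ 0.672; P(attitude-control fault | telemetry dropout, ground-station outage) ≈ 0.418

Numerator (weight on configurations with attitude-control fault): 0.116886 + 0.057288 = 0.174174
The normalizing constant is 0.01*0.69*0.78 + 0.77*0.69*0.22 + 0.33*0.31*0.78 + 0.84*0.31*0.22 = 0.259350
P(attitude-control fault | telemetry dropout) = 0.174174/0.259350 ≈ 0.672

Now condition on the additional information:
P(telemetry dropout | ground-station outage) = 0.33·0.78 + 0.84·0.22 = 0.257400 + 0.184800 = 0.442200
Of this, 0.184800 comes from 0.84·0.22 (the attitude-control fault=true cases).
P(attitude-control fault | telemetry dropout, ground-station outage) = 0.184800 / 0.442200 ≈ 0.418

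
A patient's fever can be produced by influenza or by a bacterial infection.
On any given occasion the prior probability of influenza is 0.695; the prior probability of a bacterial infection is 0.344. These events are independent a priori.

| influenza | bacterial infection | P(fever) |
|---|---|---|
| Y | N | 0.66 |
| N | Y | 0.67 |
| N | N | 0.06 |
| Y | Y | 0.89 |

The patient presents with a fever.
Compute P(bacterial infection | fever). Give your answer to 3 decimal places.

P(bacterial infection | fever) ≈ 0.475

Numerator (weight on configurations with bacterial infection): 0.070296 + 0.212781 = 0.283077
Denominator P(fever): 0.06×0.305×0.656 + 0.67×0.305×0.344 + 0.66×0.695×0.656 + 0.89×0.695×0.344 = 0.595989
P(bacterial infection | fever) = 0.283077/0.595989 ≈ 0.475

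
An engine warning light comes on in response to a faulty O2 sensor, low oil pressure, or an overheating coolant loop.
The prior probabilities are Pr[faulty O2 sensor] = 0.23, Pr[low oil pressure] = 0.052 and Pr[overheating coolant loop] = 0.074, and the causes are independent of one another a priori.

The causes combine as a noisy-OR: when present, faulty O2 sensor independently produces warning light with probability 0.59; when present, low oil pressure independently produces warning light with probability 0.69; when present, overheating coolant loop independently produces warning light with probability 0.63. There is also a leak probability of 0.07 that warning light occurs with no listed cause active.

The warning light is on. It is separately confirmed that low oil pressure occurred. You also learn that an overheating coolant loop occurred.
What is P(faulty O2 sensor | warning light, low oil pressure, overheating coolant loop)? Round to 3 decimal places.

P(faulty O2 sensor | warning light, low oil pressure, overheating coolant loop) ≈ 0.242

Under noisy-OR, P(warning light | causes) = 1 − (1−0.07)·∏(1−qᵢ) over the active causes.
Enumerate both values of faulty O2 sensor and weight by the priors:
  P(warning light | low oil pressure, overheating coolant loop) = 0.893329×0.77 + 0.956265×0.23
        = 0.687863 + 0.219941 = 0.907804
The terms with faulty O2 sensor present sum to 0.219941, so
  P(faulty O2 sensor | warning light, low oil pressure, overheating coolant loop) = 0.219941 / 0.907804 ≈ 0.242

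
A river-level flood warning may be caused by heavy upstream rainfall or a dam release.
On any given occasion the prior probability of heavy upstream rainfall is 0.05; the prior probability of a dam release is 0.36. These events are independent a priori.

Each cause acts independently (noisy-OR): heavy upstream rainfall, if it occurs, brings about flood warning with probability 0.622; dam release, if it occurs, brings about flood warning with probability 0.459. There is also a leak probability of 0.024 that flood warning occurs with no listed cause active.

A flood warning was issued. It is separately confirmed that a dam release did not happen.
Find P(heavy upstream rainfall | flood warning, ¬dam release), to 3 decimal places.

Under noisy-OR, P(flood warning | causes) = 1 − (1−0.024)·∏(1−qᵢ) over the active causes.
P(flood warning | ¬dam release) = 0.024*0.95 + 0.631072*0.05 = 0.022800 + 0.031554 = 0.054354
Restricting to configurations with heavy upstream rainfall present: 0.631072*0.05 = 0.031554.
So P(heavy upstream rainfall | flood warning, ¬dam release) = 0.031554/0.054354 ≈ 0.581.

P(heavy upstream rainfall | flood warning, ¬dam release) ≈ 0.581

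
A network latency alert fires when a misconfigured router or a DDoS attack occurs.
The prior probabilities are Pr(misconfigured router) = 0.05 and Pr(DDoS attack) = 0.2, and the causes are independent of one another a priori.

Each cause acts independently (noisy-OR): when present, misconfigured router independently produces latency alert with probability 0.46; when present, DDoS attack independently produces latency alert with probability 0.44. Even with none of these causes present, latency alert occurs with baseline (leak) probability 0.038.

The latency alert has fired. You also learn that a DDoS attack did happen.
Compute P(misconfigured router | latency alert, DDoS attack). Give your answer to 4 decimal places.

P(misconfigured router | latency alert, DDoS attack) ≈ 0.0749

Under noisy-OR, P(latency alert | causes) = 1 − (1−0.038)·∏(1−qᵢ) over the active causes.
P(latency alert | DDoS attack) = 0.46128*0.95 + 0.709091*0.05 = 0.438216 + 0.035455 = 0.473671
Restricting to configurations with misconfigured router present: 0.709091*0.05 = 0.035455.
Hence the posterior is 0.035455/0.473671 ≈ 0.0749.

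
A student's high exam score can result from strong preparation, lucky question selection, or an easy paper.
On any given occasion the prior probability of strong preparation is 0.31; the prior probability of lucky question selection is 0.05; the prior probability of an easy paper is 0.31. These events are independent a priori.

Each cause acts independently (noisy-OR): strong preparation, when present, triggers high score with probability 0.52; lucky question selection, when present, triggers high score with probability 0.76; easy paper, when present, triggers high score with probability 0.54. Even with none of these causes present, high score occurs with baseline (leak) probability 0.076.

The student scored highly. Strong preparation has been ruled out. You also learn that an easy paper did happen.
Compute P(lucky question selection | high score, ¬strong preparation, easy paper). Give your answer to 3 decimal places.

P(lucky question selection | high score, ¬strong preparation, easy paper) ≈ 0.076

Under noisy-OR, P(high score | causes) = 1 − (1−0.076)·∏(1−qᵢ) over the active causes.
P(high score | ¬strong preparation, easy paper) = 0.57496×0.95 + 0.89799×0.05 = 0.546212 + 0.044900 = 0.591112
Restricting to configurations with lucky question selection present: 0.89799×0.05 = 0.044900.
P(lucky question selection | high score, ¬strong preparation, easy paper) = 0.044900 / 0.591112 ≈ 0.076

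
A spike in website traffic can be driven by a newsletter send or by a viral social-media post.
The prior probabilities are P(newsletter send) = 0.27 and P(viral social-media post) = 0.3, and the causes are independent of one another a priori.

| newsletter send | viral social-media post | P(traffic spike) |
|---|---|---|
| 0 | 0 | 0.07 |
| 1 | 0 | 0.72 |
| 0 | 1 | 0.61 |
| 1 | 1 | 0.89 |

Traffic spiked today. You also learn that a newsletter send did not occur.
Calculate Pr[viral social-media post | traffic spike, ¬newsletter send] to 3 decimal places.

Pr[viral social-media post | traffic spike, ¬newsletter send] ≈ 0.789

Enumerate both values of viral social-media post and weight by the priors:
  P(traffic spike | ¬newsletter send) = 0.07·0.7 + 0.61·0.3
        = 0.049000 + 0.183000 = 0.232000
Configurations with viral social-media post contribute 0.183000, so
  P(viral social-media post | traffic spike, ¬newsletter send) = 0.183000 / 0.232000 ≈ 0.789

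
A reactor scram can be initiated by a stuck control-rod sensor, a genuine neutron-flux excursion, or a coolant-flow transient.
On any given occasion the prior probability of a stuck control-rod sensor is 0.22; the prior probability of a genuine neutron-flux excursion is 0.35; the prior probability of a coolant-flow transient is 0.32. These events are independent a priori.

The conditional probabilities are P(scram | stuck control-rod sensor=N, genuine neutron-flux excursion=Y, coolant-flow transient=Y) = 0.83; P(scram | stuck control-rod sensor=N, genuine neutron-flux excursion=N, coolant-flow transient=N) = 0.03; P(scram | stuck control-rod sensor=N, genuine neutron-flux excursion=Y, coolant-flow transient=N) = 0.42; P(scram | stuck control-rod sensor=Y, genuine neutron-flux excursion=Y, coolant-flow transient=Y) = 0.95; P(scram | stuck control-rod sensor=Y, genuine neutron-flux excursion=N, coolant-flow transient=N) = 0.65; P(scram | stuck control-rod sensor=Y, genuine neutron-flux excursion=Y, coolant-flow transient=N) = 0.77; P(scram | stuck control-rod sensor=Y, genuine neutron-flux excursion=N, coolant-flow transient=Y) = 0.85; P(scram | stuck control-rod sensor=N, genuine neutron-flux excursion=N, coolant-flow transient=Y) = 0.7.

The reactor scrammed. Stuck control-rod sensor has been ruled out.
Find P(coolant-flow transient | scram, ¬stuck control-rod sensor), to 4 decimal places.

Numerator (weight on configurations with coolant-flow transient): 0.145600 + 0.092960 = 0.238560
Normalizer over all consistent configurations: 0.03*0.65*0.68 + 0.7*0.65*0.32 + 0.42*0.35*0.68 + 0.83*0.35*0.32 = 0.351780
Posterior = 0.238560 / 0.351780 ≈ 0.6782

P(coolant-flow transient | scram, ¬stuck control-rod sensor) ≈ 0.6782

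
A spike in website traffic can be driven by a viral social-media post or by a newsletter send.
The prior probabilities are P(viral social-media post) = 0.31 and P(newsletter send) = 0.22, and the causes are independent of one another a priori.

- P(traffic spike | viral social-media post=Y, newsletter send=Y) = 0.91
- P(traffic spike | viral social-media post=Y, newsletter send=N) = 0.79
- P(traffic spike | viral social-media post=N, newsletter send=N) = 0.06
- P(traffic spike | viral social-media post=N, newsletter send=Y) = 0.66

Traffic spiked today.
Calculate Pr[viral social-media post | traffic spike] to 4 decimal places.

Pr[viral social-media post | traffic spike] ≈ 0.6564

P(traffic spike) = 0.06*0.69*0.78 + 0.66*0.69*0.22 + 0.79*0.31*0.78 + 0.91*0.31*0.22 = 0.032292 + 0.100188 + 0.191022 + 0.062062 = 0.385564
The viral social-media post-present share is 0.191022 + 0.062062 = 0.253084.
So P(viral social-media post | traffic spike) = 0.253084/0.385564 ≈ 0.6564.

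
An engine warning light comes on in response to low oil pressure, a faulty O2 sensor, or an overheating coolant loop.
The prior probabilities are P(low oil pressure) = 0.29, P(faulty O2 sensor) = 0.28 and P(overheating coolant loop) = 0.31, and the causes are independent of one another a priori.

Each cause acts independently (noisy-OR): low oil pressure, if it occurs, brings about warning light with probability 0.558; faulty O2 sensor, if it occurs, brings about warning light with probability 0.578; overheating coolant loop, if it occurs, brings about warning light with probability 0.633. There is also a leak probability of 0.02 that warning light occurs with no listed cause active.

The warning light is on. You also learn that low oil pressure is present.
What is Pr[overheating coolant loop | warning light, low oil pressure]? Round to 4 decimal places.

Pr[overheating coolant loop | warning light, low oil pressure] ≈ 0.3794

Under noisy-OR, P(warning light | causes) = 1 − (1−0.02)·∏(1−qᵢ) over the active causes.
Numerator (weight on configurations with overheating coolant loop): 0.187718 + 0.080977 = 0.268695
Normalizer over all consistent configurations: 0.56684*0.72*0.69 + 0.84103*0.72*0.31 + 0.817206*0.28*0.69 + 0.932915*0.28*0.31 = 0.708185
Posterior = 0.268695 / 0.708185 ≈ 0.3794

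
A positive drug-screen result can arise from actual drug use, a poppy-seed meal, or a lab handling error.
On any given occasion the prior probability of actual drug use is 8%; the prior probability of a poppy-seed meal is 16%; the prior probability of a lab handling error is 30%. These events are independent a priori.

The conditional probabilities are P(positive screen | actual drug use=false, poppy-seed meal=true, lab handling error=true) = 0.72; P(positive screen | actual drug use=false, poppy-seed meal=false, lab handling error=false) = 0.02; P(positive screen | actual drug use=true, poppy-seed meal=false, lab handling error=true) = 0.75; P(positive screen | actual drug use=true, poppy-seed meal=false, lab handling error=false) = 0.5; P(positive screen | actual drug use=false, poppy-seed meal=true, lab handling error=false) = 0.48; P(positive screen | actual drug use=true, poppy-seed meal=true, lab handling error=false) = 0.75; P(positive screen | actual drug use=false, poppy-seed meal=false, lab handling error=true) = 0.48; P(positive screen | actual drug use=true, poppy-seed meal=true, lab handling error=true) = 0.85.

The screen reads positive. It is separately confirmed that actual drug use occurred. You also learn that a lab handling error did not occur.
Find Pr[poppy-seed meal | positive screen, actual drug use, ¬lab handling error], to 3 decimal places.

Sum P(positive screen|·) weighted by the priors over both values of poppy-seed meal:
  P(positive screen | actual drug use, ¬lab handling error) = 0.5*0.84 + 0.75*0.16
        = 0.420000 + 0.120000 = 0.540000
Keeping only the poppy-seed meal-present terms gives 0.120000, so
  P(poppy-seed meal | positive screen, actual drug use, ¬lab handling error) = 0.120000 / 0.540000 ≈ 0.222

Pr[poppy-seed meal | positive screen, actual drug use, ¬lab handling error] ≈ 0.222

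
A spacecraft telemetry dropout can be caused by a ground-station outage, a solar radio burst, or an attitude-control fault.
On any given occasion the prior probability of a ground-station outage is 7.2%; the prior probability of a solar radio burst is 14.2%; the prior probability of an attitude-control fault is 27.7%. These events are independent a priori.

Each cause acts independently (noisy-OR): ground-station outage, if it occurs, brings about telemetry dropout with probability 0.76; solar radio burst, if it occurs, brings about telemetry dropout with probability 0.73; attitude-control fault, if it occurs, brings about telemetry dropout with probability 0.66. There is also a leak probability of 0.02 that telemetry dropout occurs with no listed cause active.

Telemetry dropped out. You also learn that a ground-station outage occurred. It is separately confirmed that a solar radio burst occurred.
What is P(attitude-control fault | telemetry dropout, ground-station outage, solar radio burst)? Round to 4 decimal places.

P(attitude-control fault | telemetry dropout, ground-station outage, solar radio burst) ≈ 0.2859

Under noisy-OR, P(telemetry dropout | causes) = 1 − (1−0.02)·∏(1−qᵢ) over the active causes.
Sum P(telemetry dropout|·) weighted by the priors over both values of attitude-control fault:
  P(telemetry dropout | ground-station outage, solar radio burst) = 0.936496×0.723 + 0.978409×0.277
        = 0.677087 + 0.271019 = 0.948106
Configurations with attitude-control fault contribute 0.271019, so
  P(attitude-control fault | telemetry dropout, ground-station outage, solar radio burst) = 0.271019 / 0.948106 ≈ 0.2859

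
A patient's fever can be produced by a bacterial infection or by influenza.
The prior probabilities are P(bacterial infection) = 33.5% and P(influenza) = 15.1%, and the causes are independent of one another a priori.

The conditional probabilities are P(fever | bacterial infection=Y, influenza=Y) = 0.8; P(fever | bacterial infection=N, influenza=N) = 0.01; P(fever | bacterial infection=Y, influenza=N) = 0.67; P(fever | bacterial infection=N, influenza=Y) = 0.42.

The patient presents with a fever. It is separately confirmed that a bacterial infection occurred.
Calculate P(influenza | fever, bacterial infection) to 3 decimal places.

P(influenza | fever, bacterial infection) ≈ 0.175

Weight on influenza=true, given the evidence: 0.8*0.151 = 0.120800
The normalizing constant is 0.67*0.849 + 0.8*0.151 = 0.689630
Posterior = 0.120800 / 0.689630 ≈ 0.175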